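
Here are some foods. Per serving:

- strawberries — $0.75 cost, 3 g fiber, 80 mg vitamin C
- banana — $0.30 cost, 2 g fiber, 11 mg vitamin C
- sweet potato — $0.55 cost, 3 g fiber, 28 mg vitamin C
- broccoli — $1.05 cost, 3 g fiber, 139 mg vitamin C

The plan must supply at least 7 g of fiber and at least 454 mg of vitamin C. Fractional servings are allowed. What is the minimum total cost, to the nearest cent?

$3.43

strawberries only: max(7/3, 454/80) = 5.675 servings → $4.26.
banana only: max(7/2, 454/11) = 41.27 servings → $12.38.
sweet potato only: max(7/3, 454/28) = 16.21 servings → $8.92.
broccoli only: max(7/3, 454/139) = 3.266 servings → $3.43.
strawberries + banana with both targets exact would need a negative amount; discard.
strawberries + sweet potato: intersection lies outside the first quadrant.
strawberries + broccoli with both targets exact would need a negative amount; discard.
banana + sweet potato: intersection lies outside the first quadrant.
banana + broccoli with both targets exact would need a negative amount; discard.
sweet potato + broccoli with both targets exact would need a negative amount; discard.
Cheapest feasible corner: $3.43.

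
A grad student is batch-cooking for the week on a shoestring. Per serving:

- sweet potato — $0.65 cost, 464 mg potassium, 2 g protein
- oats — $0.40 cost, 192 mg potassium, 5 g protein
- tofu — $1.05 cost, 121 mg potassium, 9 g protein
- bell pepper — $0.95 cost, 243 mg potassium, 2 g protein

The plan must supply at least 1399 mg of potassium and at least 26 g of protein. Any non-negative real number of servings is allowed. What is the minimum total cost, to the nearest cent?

$2.59

At the optimum either one food covers both requirements or two foods hit both targets exactly; no other combination can be cheaper.
sweet potato only: max(1399/464, 26/2) = 13 servings → $8.45.
oats only: max(1399/192, 26/5) = 7.286 servings → $2.91.
tofu only: max(1399/121, 26/9) = 11.56 servings → $12.14.
bell pepper only: max(1399/243, 26/2) = 13 servings → $12.35.
sweet potato + oats with both tight: 1.035 servings and 4.786 servings → $2.59.
sweet potato + tofu with both tight: 2.401 servings and 2.355 servings → $4.03.
sweet potato + bell pepper: the both-tight solution has a negative serving — not a feasible corner.
oats + tofu: intersection lies outside the first quadrant.
oats + bell pepper with both tight: 4.236 servings and 2.41 servings → $3.98.
tofu + bell pepper with both tight: 1.81 servings and 4.856 servings → $6.51.
Cheapest feasible corner: $2.59.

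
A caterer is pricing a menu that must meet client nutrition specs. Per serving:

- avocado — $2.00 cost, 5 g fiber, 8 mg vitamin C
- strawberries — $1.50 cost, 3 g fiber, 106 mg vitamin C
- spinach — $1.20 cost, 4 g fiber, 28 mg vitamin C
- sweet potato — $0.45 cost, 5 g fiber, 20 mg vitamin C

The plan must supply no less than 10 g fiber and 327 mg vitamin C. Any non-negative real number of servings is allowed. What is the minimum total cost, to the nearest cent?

$4.66

avocado only: max(10/5, 327/8) = 40.88 servings → $81.75.
strawberries only: max(10/3, 327/106) = 3.333 servings → $5.00.
spinach only: max(10/4, 327/28) = 11.68 servings → $14.01.
sweet potato only: max(10/5, 327/20) = 16.35 servings → $7.36.
avocado + strawberries with both tight: 0.1561 servings and 3.073 servings → $4.92.
avocado + spinach with both targets exact would need a negative amount; discard.
avocado + sweet potato: intersection lies outside the first quadrant.
strawberries + spinach with both tight: 3.024 servings and 0.2324 servings → $4.81.
strawberries + sweet potato with both tight: 3.053 servings and 0.1681 servings → $4.66.
spinach + sweet potato: intersection lies outside the first quadrant.
The minimum over all feasible corners is $4.66.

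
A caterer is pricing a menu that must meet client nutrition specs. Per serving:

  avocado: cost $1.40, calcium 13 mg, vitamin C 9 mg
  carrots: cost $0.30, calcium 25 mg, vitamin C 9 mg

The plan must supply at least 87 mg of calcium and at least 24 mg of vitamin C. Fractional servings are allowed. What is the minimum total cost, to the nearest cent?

$1.04

Compare the cost at each extreme point of the feasible region.
avocado only: max(87/13, 24/9) = 6.692 servings → $9.37.
carrots only: max(87/25, 24/9) = 3.48 servings → $1.04.
avocado + carrots: the both-tight solution has a negative serving — not a feasible corner.
The minimum over all feasible corners is $1.04.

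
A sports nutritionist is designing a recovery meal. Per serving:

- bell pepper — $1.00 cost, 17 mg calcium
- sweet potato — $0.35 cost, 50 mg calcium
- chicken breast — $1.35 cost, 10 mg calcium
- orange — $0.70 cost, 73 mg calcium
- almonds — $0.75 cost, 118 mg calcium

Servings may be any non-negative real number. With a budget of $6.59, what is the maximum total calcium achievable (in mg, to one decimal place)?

Calcium per dollar: almonds 157.3, sweet potato 142.9, orange 104.3, bell pepper 17, chicken breast 7.407.
With no serving limits, spend the whole cost allowance on almonds: $6.59 / $0.75 × 118 mg = 1036.8 mg.

1036.8 mg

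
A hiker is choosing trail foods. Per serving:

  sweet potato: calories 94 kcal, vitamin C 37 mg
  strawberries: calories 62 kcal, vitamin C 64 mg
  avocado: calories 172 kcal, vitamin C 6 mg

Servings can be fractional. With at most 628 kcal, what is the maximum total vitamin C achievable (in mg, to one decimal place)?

Vitamin C per kcal: strawberries 1.032, sweet potato 0.3936, avocado 0.03488.
With no serving limits, spend the whole calories allowance on strawberries: 628 kcal / 62 kcal × 64 mg = 648.3 mg.

648.3 mg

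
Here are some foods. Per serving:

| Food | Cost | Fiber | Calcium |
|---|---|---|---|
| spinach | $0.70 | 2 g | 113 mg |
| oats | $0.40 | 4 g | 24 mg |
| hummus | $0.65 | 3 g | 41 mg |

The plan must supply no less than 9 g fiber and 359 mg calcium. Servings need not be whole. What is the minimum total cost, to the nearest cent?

$2.41

Minimising a linear cost over {fiber ≥ 9, calcium ≥ 359, servings ≥ 0} — the optimum is at a vertex, using one or two foods.
spinach only: max(9/2, 359/113) = 4.5 servings → $3.15.
oats only: max(9/4, 359/24) = 14.96 servings → $5.98.
hummus only: max(9/3, 359/41) = 8.756 servings → $5.69.
spinach + oats with both tight: 3.02 servings and 0.7401 servings → $2.41.
spinach + hummus with both tight: 2.755 servings and 1.163 servings → $2.68.
oats + hummus: intersection lies outside the first quadrant.
So the least-cost plan costs $2.41.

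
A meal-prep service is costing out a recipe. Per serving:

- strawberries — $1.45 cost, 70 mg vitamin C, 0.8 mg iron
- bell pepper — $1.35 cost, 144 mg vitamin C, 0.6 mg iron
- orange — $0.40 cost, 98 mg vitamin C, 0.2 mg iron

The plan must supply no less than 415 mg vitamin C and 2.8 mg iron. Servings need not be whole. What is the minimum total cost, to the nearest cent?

$5.15

For a min-cost LP with two ≥-constraints, a basic feasible solution has at most two positive variables.
strawberries only: max(415/70, 2.8/0.8) = 5.929 servings → $8.60.
bell pepper only: max(415/144, 2.8/0.6) = 4.667 servings → $6.30.
orange only: max(415/98, 2.8/0.2) = 14 servings → $5.60.
strawberries + bell pepper with both tight: 2.107 servings and 1.858 servings → $5.56.
strawberries + orange with both tight: 2.972 servings and 2.112 servings → $5.15.
bell pepper + orange with both targets exact would need a negative amount; discard.
So the least-cost plan costs $5.15.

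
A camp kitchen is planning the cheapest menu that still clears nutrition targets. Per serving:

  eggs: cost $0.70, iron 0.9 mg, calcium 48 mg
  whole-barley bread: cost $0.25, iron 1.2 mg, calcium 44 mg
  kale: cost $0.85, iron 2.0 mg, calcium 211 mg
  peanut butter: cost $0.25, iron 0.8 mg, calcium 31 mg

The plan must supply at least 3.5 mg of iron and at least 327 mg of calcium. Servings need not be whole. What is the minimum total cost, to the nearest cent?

$1.35

The cheapest plan sits at a corner of the feasible region — with two constraints it uses at most two foods.
eggs only: max(3.5/0.9, 327/48) = 6.812 servings → $4.77.
whole-barley bread only: max(3.5/1.2, 327/44) = 7.432 servings → $1.86.
kale only: max(3.5/2.0, 327/211) = 1.75 servings → $1.49.
peanut butter only: max(3.5/0.8, 327/31) = 10.55 servings → $2.64.
eggs + whole-barley bread with both targets exact would need a negative amount; discard.
eggs + kale with both tight: 0.8999 servings and 1.345 servings → $1.77.
eggs + peanut butter with both targets exact would need a negative amount; discard.
whole-barley bread + kale with both tight: 0.5115 servings and 1.443 servings → $1.35.
whole-barley bread + peanut butter with both targets exact would need a negative amount; discard.
kale + peanut butter with both tight: 1.434 servings and 0.7912 servings → $1.42.
Cheapest feasible corner: $1.35.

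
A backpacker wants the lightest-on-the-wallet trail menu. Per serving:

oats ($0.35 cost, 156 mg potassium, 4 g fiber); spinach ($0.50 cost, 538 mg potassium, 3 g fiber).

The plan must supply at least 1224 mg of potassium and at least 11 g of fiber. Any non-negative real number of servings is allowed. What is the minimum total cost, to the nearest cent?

With two linear requirements the optimum uses one or two foods; enumerate the corners.
oats only: max(1224/156, 11/4) = 7.846 servings → $2.75.
spinach only: max(1224/538, 11/3) = 3.667 servings → $1.83.
oats + spinach with both tight: 1.334 servings and 1.888 servings → $1.41.
So the least-cost plan costs $1.41.

$1.41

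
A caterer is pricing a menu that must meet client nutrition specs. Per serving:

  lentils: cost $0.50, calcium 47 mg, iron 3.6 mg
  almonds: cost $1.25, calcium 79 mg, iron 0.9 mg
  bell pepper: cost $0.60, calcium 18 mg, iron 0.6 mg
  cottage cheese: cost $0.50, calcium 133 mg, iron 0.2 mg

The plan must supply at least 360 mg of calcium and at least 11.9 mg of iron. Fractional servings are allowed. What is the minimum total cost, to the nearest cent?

Check every corner: each single food scaled to meet both minima, and each pair solved so both constraints bind.
lentils only: max(360/47, 11.9/3.6) = 7.66 servings → $3.83.
almonds only: max(360/79, 11.9/0.9) = 13.22 servings → $16.53.
bell pepper only: max(360/18, 11.9/0.6) = 20 servings → $12.00.
cottage cheese only: max(360/133, 11.9/0.2) = 59.5 servings → $29.75.
lentils + almonds with both tight: 2.545 servings and 3.043 servings → $5.08.
lentils + bell pepper: the both-tight solution has a negative serving — not a feasible corner.
lentils + cottage cheese with both tight: 3.218 servings and 1.569 servings → $2.39.
almonds + bell pepper with both tight: 0.05769 servings and 19.75 servings → $11.92.
almonds + cottage cheese: intersection lies outside the first quadrant.
bell pepper + cottage cheese with both tight: 19.83 servings and 0.02362 servings → $11.91.
Cheapest feasible corner: $2.39.

$2.39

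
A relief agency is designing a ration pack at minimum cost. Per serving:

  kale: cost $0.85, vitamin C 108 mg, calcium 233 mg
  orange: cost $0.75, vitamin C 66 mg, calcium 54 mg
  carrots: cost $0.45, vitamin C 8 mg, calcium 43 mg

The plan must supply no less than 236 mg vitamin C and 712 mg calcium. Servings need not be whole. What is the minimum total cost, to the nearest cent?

The cheapest plan sits at a corner of the feasible region — with two constraints it uses at most two foods.
kale only: max(236/108, 712/233) = 3.056 servings → $2.60.
orange only: max(236/66, 712/54) = 13.19 servings → $9.89.
carrots only: max(236/8, 712/43) = 29.5 servings → $13.28.
kale + orange: the both-tight solution has a negative serving — not a feasible corner.
kale + carrots with both tight: 1.601 servings and 7.881 servings → $4.91.
orange + carrots with both tight: 1.85 servings and 14.23 servings → $7.79.
Cheapest feasible corner: $2.60.

$2.60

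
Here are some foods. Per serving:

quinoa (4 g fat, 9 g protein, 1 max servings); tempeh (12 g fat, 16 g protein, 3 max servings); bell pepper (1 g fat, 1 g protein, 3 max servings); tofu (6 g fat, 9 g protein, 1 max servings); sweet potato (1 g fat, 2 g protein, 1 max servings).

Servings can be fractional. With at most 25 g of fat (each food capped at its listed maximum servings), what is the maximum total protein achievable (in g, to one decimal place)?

Protein per g fat: quinoa 2.25, sweet potato 2, tofu 1.5, tempeh 1.333, bell pepper 1.
Take 1 serving of quinoa: uses 4 g fat, +9.0 g protein (running total 9.0 g).
Take 1 serving of sweet potato: uses 1 g fat, +2.0 g protein (running total 11.0 g).
Take 1 serving of tofu: uses 6 g fat, +9.0 g protein (running total 20.0 g).
Take 1.167 servings of tempeh: uses 14 g fat, +18.7 g protein (running total 38.7 g).
Filling greedily by protein-per-g fat is optimal for one linear limit, giving 38.7 g.

38.7 g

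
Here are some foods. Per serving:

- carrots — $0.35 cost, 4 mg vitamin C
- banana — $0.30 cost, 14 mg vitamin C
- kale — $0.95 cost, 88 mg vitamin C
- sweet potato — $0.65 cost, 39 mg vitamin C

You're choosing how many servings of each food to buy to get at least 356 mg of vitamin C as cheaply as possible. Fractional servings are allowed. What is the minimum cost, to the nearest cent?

Cost per mg of vitamin C: kale $0.0108, sweet potato $0.0167, banana $0.0214, carrots $0.0875.
With no serving limits, use only kale: 356 mg / 88 mg = 4.045 servings × $0.95 = $3.84.

$3.84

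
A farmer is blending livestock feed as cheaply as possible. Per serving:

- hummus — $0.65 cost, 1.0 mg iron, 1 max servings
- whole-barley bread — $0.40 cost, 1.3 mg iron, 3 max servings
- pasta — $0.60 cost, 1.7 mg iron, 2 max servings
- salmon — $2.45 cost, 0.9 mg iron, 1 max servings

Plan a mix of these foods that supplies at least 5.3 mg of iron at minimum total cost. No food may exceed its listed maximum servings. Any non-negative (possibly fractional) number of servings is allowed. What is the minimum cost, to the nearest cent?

Cost per mg of iron: whole-barley bread $0.3077, pasta $0.3529, hummus $0.6500, salmon $2.7222.
Take 3 servings of whole-barley bread: +3.9 mg iron for $1.20 (total $1.20, still need 1.4 mg).
Take 0.8235 servings of pasta: +1.4 mg iron for $0.49 (total $1.69, still need 0.0 mg).
Filling from the cheapest source first is optimal under one linear minimum: $1.69.

$1.69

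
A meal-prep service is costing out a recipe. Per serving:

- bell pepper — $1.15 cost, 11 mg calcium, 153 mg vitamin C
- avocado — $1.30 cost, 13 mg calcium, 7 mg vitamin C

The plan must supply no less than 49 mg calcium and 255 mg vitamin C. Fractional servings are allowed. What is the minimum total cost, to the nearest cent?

$4.98

Two binding constraints pin down two serving amounts, so the optimal mix uses at most two foods. The candidates are each food alone (scaled to the tighter of calcium/vitamin C) and each pair with both constraints tight.
bell pepper only: max(49/11, 255/153) = 4.455 servings → $5.12.
avocado only: max(49/13, 255/7) = 36.43 servings → $47.36.
bell pepper + avocado with both tight: 1.554 servings and 2.454 servings → $4.98.
The minimum over all feasible corners is $4.98.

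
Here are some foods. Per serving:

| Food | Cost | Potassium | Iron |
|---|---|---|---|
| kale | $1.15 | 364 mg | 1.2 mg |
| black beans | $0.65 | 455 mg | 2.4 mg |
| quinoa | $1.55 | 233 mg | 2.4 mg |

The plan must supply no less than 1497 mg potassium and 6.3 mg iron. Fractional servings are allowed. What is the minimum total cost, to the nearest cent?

The cheapest plan sits at a corner of the feasible region — with two constraints it uses at most two foods.
kale only: max(1497/364, 6.3/1.2) = 5.25 servings → $6.04.
black beans only: max(1497/455, 6.3/2.4) = 3.29 servings → $2.14.
quinoa only: max(1497/233, 6.3/2.4) = 6.425 servings → $9.96.
kale + black beans with both tight: 2.217 servings and 1.516 servings → $3.54.
kale + quinoa with both tight: 3.577 servings and 0.8364 servings → $5.41.
black beans + quinoa: the both-tight solution has a negative serving — not a feasible corner.
So the least-cost plan costs $2.14.

$2.14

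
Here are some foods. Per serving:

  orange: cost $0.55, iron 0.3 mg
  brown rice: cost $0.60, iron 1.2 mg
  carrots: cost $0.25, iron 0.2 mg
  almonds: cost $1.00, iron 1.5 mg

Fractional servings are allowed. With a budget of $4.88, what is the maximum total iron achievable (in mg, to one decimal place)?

9.8 mg

Iron per dollar: brown rice 2, almonds 1.5, carrots 0.8, orange 0.5455.
With no serving limits, spend the whole cost allowance on brown rice: $4.88 / $0.60 × 1.2 mg = 9.8 mg.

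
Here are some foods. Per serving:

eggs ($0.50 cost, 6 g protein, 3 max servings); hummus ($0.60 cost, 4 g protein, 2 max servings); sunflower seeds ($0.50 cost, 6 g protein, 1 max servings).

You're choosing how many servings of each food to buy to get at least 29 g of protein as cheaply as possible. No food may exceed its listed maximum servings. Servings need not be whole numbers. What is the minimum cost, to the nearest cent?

Cost per g of protein: eggs $0.0833, sunflower seeds $0.0833, hummus $0.1500.
Take 3 servings of eggs: +18.0 g protein for $1.50 (total $1.50, still need 11.0 g).
Take 1 serving of sunflower seeds: +6.0 g protein for $0.50 (total $2.00, still need 5.0 g).
Take 1.25 servings of hummus: +5.0 g protein for $0.75 (total $2.75, still need 0.0 g).
Filling from the cheapest source first is optimal under one linear minimum: $2.75.

$2.75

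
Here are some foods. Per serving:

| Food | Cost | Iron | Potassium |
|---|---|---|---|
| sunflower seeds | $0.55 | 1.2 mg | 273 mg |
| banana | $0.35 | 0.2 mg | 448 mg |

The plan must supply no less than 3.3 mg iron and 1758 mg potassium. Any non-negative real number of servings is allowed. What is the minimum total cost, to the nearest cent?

$2.16

Minimising a linear cost over {iron ≥ 3.3, potassium ≥ 1758, servings ≥ 0} — the optimum is at a vertex, using one or two foods.
sunflower seeds only: max(3.3/1.2, 1758/273) = 6.44 servings → $3.54.
banana only: max(3.3/0.2, 1758/448) = 16.5 servings → $5.78.
sunflower seeds + banana with both tight: 2.333 servings and 2.502 servings → $2.16.
So the least-cost plan costs $2.16.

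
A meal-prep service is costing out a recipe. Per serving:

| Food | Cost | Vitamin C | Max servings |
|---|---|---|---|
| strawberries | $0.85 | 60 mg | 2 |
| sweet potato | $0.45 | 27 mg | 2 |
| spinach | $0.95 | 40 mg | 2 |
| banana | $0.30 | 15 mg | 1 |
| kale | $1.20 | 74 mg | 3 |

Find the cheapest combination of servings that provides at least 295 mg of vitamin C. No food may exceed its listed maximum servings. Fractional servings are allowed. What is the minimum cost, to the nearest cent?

Cost per mg of vitamin C: strawberries $0.0142, kale $0.0162, sweet potato $0.0167, banana $0.0200, spinach $0.0238.
Take 2 servings of strawberries: +120.0 mg vitamin C for $1.70 (total $1.70, still need 175.0 mg).
Take 2.365 servings of kale: +175.0 mg vitamin C for $2.84 (total $4.54, still need 0.0 mg).
Greedy by cheapest-per-mg is optimal for a single linear constraint, so the minimum cost is $4.54.

$4.54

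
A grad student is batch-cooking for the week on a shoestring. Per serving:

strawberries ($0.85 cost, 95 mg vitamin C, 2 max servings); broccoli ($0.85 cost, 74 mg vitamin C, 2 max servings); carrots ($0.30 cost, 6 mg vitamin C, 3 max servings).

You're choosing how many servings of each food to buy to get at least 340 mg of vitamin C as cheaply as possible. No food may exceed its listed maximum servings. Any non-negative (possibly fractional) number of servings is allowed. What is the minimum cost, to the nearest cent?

$3.50

Cost per mg of vitamin C: strawberries $0.0089, broccoli $0.0115, carrots $0.0500.
Take 2 servings of strawberries: +190.0 mg vitamin C for $1.70 (total $1.70, still need 150.0 mg).
Take 2 servings of broccoli: +148.0 mg vitamin C for $1.70 (total $3.40, still need 2.0 mg).
Take 0.3333 servings of carrots: +2.0 mg vitamin C for $0.10 (total $3.50, still need 0.0 mg).
Greedy by cheapest-per-mg is optimal for a single linear constraint, so the minimum cost is $3.50.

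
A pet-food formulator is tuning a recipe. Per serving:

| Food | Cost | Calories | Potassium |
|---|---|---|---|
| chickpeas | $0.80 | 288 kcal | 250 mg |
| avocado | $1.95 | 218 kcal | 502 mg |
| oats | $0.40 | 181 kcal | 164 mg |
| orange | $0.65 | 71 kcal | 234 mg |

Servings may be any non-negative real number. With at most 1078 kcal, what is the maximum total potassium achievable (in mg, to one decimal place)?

Potassium per kcal: orange 3.296, avocado 2.303, oats 0.9061, chickpeas 0.8681.
With no serving limits, spend the whole calories allowance on orange: 1078 kcal / 71 kcal × 234 mg = 3552.8 mg.

3552.8 mg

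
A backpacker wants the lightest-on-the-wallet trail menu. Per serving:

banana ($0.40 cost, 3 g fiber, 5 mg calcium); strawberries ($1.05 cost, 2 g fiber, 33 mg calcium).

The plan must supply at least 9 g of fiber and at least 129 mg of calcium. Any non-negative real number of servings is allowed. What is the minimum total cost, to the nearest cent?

$4.21

With two linear requirements the optimum uses one or two foods; enumerate the corners.
banana only: max(9/3, 129/5) = 25.8 servings → $10.32.
strawberries only: max(9/2, 129/33) = 4.5 servings → $4.72.
banana + strawberries with both tight: 0.4382 servings and 3.843 servings → $4.21.
The minimum over all feasible corners is $4.21.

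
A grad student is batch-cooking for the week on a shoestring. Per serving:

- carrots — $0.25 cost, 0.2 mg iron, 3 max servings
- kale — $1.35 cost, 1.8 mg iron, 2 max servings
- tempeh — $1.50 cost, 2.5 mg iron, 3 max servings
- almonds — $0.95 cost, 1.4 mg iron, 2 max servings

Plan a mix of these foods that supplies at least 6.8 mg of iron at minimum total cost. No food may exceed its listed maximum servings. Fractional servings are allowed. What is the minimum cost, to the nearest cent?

$4.08

Cost per mg of iron: tempeh $0.6000, almonds $0.6786, kale $0.7500, carrots $1.2500.
Take 2.72 servings of tempeh: +6.8 mg iron for $4.08 (total $4.08, still need 0.0 mg).
Filling from the cheapest source first is optimal under one linear minimum: $4.08.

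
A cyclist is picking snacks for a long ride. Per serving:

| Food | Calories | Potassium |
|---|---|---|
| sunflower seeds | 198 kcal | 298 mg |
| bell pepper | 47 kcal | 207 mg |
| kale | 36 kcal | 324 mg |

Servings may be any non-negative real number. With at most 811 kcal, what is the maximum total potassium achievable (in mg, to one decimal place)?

7299.0 mg

Potassium per kcal: kale 9, bell pepper 4.404, sunflower seeds 1.505.
With no serving limits, spend the whole calories allowance on kale: 811 kcal / 36 kcal × 324 mg = 7299.0 mg.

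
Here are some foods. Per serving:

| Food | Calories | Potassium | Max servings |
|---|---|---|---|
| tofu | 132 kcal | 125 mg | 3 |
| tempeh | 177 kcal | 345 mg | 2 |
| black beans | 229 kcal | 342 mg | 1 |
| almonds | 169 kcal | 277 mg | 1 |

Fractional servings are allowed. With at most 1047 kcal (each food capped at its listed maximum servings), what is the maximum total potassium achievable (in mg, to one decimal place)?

Potassium per kcal: tempeh 1.949, almonds 1.639, black beans 1.493, tofu 0.947.
Take 2 servings of tempeh: uses 354 kcal, +690.0 mg potassium (running total 690.0 mg).
Take 1 serving of almonds: uses 169 kcal, +277.0 mg potassium (running total 967.0 mg).
Take 1 serving of black beans: uses 229 kcal, +342.0 mg potassium (running total 1309.0 mg).
Take 2.235 servings of tofu: uses 295 kcal, +279.4 mg potassium (running total 1588.4 mg).
Filling greedily by potassium-per-kcal is optimal for one linear limit, giving 1588.4 mg.

1588.4 mg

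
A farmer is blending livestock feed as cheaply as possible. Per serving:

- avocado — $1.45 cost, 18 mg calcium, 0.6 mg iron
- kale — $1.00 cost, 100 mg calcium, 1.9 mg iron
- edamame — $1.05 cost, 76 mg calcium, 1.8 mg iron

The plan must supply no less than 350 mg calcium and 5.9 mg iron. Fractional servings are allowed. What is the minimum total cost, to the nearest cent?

$3.50

A basic optimal solution has at most two foods positive. Try each food alone and each pair with both targets met exactly.
avocado only: max(350/18, 5.9/0.6) = 19.44 servings → $28.19.
kale only: max(350/100, 5.9/1.9) = 3.5 servings → $3.50.
edamame only: max(350/76, 5.9/1.8) = 4.605 servings → $4.84.
avocado + kale: the both-tight solution has a negative serving — not a feasible corner.
avocado + edamame with both targets exact would need a negative amount; discard.
kale + edamame: intersection lies outside the first quadrant.
Cheapest feasible corner: $3.50.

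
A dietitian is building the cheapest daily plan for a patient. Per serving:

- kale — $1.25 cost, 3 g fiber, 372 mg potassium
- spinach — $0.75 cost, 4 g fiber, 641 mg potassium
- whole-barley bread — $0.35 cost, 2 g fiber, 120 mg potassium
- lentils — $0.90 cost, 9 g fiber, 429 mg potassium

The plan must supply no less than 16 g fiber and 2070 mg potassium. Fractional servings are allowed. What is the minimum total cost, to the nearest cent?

For a min-cost LP with two ≥-constraints, a basic feasible solution has at most two positive variables.
kale only: max(16/3, 2070/372) = 5.565 servings → $6.96.
spinach only: max(16/4, 2070/641) = 4 servings → $3.00.
whole-barley bread only: max(16/2, 2070/120) = 17.25 servings → $6.04.
lentils only: max(16/9, 2070/429) = 4.825 servings → $4.34.
kale + spinach with both tight: 4.543 servings and 0.5931 servings → $6.12.
kale + whole-barley bread with both targets exact would need a negative amount; discard.
kale + lentils: intersection lies outside the first quadrant.
spinach + whole-barley bread with both tight: 2.768 servings and 2.464 servings → $2.94.
spinach + lentils with both tight: 2.903 servings and 0.4875 servings → $2.62.
whole-barley bread + lentils: the both-tight solution has a negative serving — not a feasible corner.
The minimum over all feasible corners is $2.62.

$2.62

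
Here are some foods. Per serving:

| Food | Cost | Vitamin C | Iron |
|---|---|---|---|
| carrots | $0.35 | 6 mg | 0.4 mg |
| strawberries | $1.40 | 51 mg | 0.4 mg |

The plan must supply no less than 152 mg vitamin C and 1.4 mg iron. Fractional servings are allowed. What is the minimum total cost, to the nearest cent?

$4.28

This is a tiny linear program; its minimum lies at a vertex of the feasible set. List the vertices and price them.
carrots only: max(152/6, 1.4/0.4) = 25.33 servings → $8.87.
strawberries only: max(152/51, 1.4/0.4) = 3.5 servings → $4.90.
carrots + strawberries with both tight: 0.5889 servings and 2.911 servings → $4.28.
Cheapest feasible corner: $4.28.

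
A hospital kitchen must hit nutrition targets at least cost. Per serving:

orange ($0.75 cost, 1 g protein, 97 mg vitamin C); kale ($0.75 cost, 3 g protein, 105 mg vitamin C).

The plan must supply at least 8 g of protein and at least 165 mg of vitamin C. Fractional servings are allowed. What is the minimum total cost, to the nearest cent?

An LP optimum is at a vertex; with two nutrient constraints at most two foods are used. Check each candidate.
orange only: max(8/1, 165/97) = 8 servings → $6.00.
kale only: max(8/3, 165/105) = 2.667 servings → $2.00.
orange + kale: intersection lies outside the first quadrant.
The minimum over all feasible corners is $2.00.

$2.00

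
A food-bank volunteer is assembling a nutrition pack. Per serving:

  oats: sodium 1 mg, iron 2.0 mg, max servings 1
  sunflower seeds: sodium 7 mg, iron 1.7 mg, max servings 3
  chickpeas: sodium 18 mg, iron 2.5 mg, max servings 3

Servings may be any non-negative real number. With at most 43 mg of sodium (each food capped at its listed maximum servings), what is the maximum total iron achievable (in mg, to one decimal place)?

Iron per mg sodium: oats 2, sunflower seeds 0.2429, chickpeas 0.1389.
Take 1 serving of oats: uses 1 mg sodium, +2.0 mg iron (running total 2.0 mg).
Take 3 servings of sunflower seeds: uses 21 mg sodium, +5.1 mg iron (running total 7.1 mg).
Take 1.167 servings of chickpeas: uses 21 mg sodium, +2.9 mg iron (running total 10.0 mg).
Greedy by best ratio exhausts the sodium allowance optimally: 10.0 mg.

10.0 mg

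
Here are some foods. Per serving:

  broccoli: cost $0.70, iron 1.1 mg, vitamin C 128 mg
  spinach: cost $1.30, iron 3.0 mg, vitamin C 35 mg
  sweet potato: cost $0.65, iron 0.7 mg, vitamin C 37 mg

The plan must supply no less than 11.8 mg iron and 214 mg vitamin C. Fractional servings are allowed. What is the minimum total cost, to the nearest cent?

$5.26

For a min-cost LP with two ≥-constraints, a basic feasible solution has at most two positive variables.
broccoli only: max(11.8/1.1, 214/128) = 10.73 servings → $7.51.
spinach only: max(11.8/3.0, 214/35) = 6.114 servings → $7.95.
sweet potato only: max(11.8/0.7, 214/37) = 16.86 servings → $10.96.
broccoli + spinach with both tight: 0.6628 servings and 3.69 servings → $5.26.
broccoli + sweet potato: the both-tight solution has a negative serving — not a feasible corner.
spinach + sweet potato with both tight: 3.316 servings and 2.647 servings → $6.03.
So the least-cost plan costs $5.26.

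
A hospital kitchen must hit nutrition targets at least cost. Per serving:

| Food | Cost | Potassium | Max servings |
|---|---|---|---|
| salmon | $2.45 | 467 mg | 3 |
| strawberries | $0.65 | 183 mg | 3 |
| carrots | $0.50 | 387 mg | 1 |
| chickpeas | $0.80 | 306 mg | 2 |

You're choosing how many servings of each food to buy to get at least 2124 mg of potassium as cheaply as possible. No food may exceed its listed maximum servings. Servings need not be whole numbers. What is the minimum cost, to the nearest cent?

Cost per mg of potassium: carrots $0.0013, chickpeas $0.0026, strawberries $0.0036, salmon $0.0052.
Take 1 serving of carrots: +387.0 mg potassium for $0.50 (total $0.50, still need 1737.0 mg).
Take 2 servings of chickpeas: +612.0 mg potassium for $1.60 (total $2.10, still need 1125.0 mg).
Take 3 servings of strawberries: +549.0 mg potassium for $1.95 (total $4.05, still need 576.0 mg).
Take 1.233 servings of salmon: +576.0 mg potassium for $3.02 (total $7.07, still need 0.0 mg).
Greedy by cheapest-per-mg is optimal for a single linear constraint, so the minimum cost is $7.07.

$7.07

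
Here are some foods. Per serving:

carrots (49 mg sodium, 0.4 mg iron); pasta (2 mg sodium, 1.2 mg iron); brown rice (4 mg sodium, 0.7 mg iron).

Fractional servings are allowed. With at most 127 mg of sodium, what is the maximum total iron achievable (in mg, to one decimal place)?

Iron per mg sodium: pasta 0.6, brown rice 0.175, carrots 0.008163.
With no serving limits, spend the whole sodium allowance on pasta: 127 mg / 2 mg × 1.2 mg = 76.2 mg.

76.2 mg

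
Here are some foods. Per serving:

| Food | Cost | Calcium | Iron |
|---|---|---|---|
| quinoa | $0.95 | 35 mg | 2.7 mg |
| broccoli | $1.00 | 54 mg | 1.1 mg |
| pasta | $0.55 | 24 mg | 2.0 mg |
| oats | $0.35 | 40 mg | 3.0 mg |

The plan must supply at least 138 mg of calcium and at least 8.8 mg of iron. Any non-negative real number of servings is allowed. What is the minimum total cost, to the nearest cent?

$1.21

quinoa only: max(138/35, 8.8/2.7) = 3.943 servings → $3.75.
broccoli only: max(138/54, 8.8/1.1) = 8 servings → $8.00.
pasta only: max(138/24, 8.8/2.0) = 5.75 servings → $3.16.
oats only: max(138/40, 8.8/3.0) = 3.45 servings → $1.21.
quinoa + broccoli with both tight: 3.014 servings and 0.6021 servings → $3.47.
quinoa + pasta: the both-tight solution has a negative serving — not a feasible corner.
quinoa + oats: intersection lies outside the first quadrant.
broccoli + pasta with both tight: 0.7941 servings and 3.963 servings → $2.97.
broccoli + oats with both tight: 0.5254 servings and 2.741 servings → $1.48.
pasta + oats with both targets exact would need a negative amount; discard.
Cheapest feasible corner: $1.21.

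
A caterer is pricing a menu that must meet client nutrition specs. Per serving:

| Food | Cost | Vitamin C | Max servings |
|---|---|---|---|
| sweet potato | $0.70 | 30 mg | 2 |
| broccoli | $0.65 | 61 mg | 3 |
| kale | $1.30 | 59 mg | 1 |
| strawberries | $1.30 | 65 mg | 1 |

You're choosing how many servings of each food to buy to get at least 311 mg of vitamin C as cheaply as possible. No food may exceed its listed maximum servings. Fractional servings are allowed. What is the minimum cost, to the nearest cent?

Cost per mg of vitamin C: broccoli $0.0107, strawberries $0.0200, kale $0.0220, sweet potato $0.0233.
Take 3 servings of broccoli: +183.0 mg vitamin C for $1.95 (total $1.95, still need 128.0 mg).
Take 1 serving of strawberries: +65.0 mg vitamin C for $1.30 (total $3.25, still need 63.0 mg).
Take 1 serving of kale: +59.0 mg vitamin C for $1.30 (total $4.55, still need 4.0 mg).
Take 0.1333 servings of sweet potato: +4.0 mg vitamin C for $0.09 (total $4.64, still need 0.0 mg).
Greedy by cheapest-per-mg is optimal for a single linear constraint, so the minimum cost is $4.64.

$4.64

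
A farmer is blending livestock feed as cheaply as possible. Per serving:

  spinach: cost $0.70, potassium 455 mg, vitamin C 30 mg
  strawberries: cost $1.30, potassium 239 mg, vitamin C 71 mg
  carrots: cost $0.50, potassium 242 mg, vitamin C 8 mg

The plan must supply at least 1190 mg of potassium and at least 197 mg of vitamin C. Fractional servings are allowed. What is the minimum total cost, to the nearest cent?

$3.83

An LP optimum is at a vertex; with two nutrient constraints at most two foods are used. Check each candidate.
spinach only: max(1190/455, 197/30) = 6.567 servings → $4.60.
strawberries only: max(1190/239, 197/71) = 4.979 servings → $6.47.
carrots only: max(1190/242, 197/8) = 24.62 servings → $12.31.
spinach + strawberries with both tight: 1.488 servings and 2.146 servings → $3.83.
spinach + carrots: the both-tight solution has a negative serving — not a feasible corner.
strawberries + carrots with both tight: 2.499 servings and 2.45 servings → $4.47.
The minimum over all feasible corners is $3.83.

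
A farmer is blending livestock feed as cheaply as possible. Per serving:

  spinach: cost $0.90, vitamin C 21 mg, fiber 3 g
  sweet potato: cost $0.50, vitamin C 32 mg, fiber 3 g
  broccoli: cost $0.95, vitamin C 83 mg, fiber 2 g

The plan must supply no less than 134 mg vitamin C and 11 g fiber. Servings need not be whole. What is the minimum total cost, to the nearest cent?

For a min-cost LP with two ≥-constraints, a basic feasible solution has at most two positive variables.
spinach only: max(134/21, 11/3) = 6.381 servings → $5.74.
sweet potato only: max(134/32, 11/3) = 4.188 servings → $2.09.
broccoli only: max(134/83, 11/2) = 5.5 servings → $5.22.
spinach + sweet potato with both targets exact would need a negative amount; discard.
spinach + broccoli with both tight: 3.116 servings and 0.8261 servings → $3.59.
sweet potato + broccoli with both tight: 3.486 servings and 0.2703 servings → $2.00.
The minimum over all feasible corners is $2.00.

$2.00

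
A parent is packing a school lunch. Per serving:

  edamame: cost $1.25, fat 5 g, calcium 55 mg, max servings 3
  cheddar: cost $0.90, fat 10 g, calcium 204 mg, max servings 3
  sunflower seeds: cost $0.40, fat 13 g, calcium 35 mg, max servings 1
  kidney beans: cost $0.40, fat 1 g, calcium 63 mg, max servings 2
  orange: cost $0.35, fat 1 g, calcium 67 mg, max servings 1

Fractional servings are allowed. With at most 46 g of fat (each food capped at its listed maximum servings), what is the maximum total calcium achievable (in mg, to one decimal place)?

948.0 mg

Calcium per g fat: orange 67, kidney beans 63, cheddar 20.4, edamame 11, sunflower seeds 2.692.
Take 1 serving of orange: uses 1 g fat, +67.0 mg calcium (running total 67.0 mg).
Take 2 servings of kidney beans: uses 2 g fat, +126.0 mg calcium (running total 193.0 mg).
Take 3 servings of cheddar: uses 30 g fat, +612.0 mg calcium (running total 805.0 mg).
Take 2.6 servings of edamame: uses 13 g fat, +143.0 mg calcium (running total 948.0 mg).
Greedy by best ratio exhausts the fat allowance optimally: 948.0 mg.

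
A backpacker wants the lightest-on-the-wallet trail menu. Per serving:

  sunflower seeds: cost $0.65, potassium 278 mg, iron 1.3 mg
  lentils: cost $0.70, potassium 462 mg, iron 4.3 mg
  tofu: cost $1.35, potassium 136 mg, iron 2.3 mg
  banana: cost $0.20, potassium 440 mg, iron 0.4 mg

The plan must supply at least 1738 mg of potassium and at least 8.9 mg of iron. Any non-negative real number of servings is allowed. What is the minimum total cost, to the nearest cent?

Check every corner: each single food scaled to meet both minima, and each pair solved so both constraints bind.
sunflower seeds only: max(1738/278, 8.9/1.3) = 6.846 servings → $4.45.
lentils only: max(1738/462, 8.9/4.3) = 3.762 servings → $2.63.
tofu only: max(1738/136, 8.9/2.3) = 12.78 servings → $17.25.
banana only: max(1738/440, 8.9/0.4) = 22.25 servings → $4.45.
sunflower seeds + lentils with both tight: 5.652 servings and 0.3611 servings → $3.93.
sunflower seeds + tofu with both tight: 6.025 servings and 0.4643 servings → $4.54.
sunflower seeds + banana: intersection lies outside the first quadrant.
lentils + tofu with both targets exact would need a negative amount; discard.
lentils + banana with both tight: 1.887 servings and 1.969 servings → $1.71.
tofu + banana with both tight: 3.363 servings and 2.91 servings → $5.12.
The minimum over all feasible corners is $1.71.

$1.71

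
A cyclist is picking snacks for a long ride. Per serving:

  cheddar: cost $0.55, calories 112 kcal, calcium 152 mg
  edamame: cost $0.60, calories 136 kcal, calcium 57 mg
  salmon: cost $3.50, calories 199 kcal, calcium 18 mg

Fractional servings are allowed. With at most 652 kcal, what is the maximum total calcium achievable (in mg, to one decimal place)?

Calcium per kcal: cheddar 1.357, edamame 0.4191, salmon 0.09045.
With no serving limits, spend the whole calories allowance on cheddar: 652 kcal / 112 kcal × 152 mg = 884.9 mg.

884.9 mg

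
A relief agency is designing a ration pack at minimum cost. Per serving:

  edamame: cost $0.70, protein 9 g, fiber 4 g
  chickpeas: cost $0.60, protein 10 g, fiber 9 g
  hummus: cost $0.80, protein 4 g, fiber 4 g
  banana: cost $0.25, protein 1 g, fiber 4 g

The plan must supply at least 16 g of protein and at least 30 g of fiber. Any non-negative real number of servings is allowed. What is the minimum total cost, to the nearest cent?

Two binding constraints pin down two serving amounts, so the optimal mix uses at most two foods. The candidates are each food alone (scaled to the tighter of protein/fiber) and each pair with both constraints tight.
edamame only: max(16/9, 30/4) = 7.5 servings → $5.25.
chickpeas only: max(16/10, 30/9) = 3.333 servings → $2.00.
hummus only: max(16/4, 30/4) = 7.5 servings → $6.00.
banana only: max(16/1, 30/4) = 16 servings → $4.00.
edamame + chickpeas: the both-tight solution has a negative serving — not a feasible corner.
edamame + hummus: intersection lies outside the first quadrant.
edamame + banana with both tight: 1.062 servings and 6.438 servings → $2.35.
chickpeas + hummus: the both-tight solution has a negative serving — not a feasible corner.
chickpeas + banana with both tight: 1.097 servings and 5.032 servings → $1.92.
hummus + banana with both tight: 2.833 servings and 4.667 servings → $3.43.
The minimum over all feasible corners is $1.92.

$1.92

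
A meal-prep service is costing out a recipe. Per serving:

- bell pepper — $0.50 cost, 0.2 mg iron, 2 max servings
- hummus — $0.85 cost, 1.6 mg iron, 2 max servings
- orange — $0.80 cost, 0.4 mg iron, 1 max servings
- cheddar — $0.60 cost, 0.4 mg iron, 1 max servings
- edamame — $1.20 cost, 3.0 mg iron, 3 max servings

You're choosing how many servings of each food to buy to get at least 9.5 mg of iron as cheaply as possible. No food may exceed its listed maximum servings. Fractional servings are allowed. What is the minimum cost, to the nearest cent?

Cost per mg of iron: edamame $0.4000, hummus $0.5312, cheddar $1.5000, orange $2.0000, bell pepper $2.5000.
Take 3 servings of edamame: +9.0 mg iron for $3.60 (total $3.60, still need 0.5 mg).
Take 0.3125 servings of hummus: +0.5 mg iron for $0.27 (total $3.87, still need 0.0 mg).
Filling from the cheapest source first is optimal under one linear minimum: $3.87.

$3.87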